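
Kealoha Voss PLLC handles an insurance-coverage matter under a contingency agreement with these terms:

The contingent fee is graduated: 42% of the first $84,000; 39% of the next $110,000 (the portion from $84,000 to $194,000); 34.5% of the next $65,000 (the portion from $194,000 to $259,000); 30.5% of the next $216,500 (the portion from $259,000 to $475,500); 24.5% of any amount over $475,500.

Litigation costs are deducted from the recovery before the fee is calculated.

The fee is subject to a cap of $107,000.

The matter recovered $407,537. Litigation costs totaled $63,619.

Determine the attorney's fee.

$107,000.00

Fee base (net of costs): $407,537 − $63,619 = $343,918
First $84,000 at 42% = $35,280.00
Next $110,000 at 39% = $42,900.00
Next $65,000 at 34.5% = $22,425.00
Remaining $84,918 at 30.5% = $25,899.99
Fee: $35,280.00 + $42,900.00 + $22,425.00 + $25,899.99 = $126,504.99
$126,504.99 exceeds the $107,000 cap, so the fee is capped at $107,000.00.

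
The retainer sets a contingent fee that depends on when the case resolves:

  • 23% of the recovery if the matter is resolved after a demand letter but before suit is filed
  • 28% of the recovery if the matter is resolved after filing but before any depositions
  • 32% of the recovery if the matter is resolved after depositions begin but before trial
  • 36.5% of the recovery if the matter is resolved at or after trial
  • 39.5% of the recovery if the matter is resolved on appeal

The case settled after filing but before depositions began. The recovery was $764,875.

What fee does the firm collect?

$214,165.00

The matter settled after filing but before depositions began, so the 28% rate applies.
$764,875 × 28% = $214,165.00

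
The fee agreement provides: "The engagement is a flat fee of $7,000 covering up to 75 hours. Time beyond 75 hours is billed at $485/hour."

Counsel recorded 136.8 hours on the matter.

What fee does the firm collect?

Flat fee: $7,000.00
Excess hours: 136.8 − 75 = 61.8
Overrun: 61.8 × $485 = $29,973.00
Total: $7,000.00 + $29,973.00 = $36,973.00

$36,973.00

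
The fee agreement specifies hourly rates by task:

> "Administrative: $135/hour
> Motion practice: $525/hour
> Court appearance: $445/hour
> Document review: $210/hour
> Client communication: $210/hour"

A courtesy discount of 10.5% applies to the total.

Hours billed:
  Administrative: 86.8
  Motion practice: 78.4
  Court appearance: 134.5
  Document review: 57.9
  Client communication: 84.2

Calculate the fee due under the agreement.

Administrative: 86.8 × $135 = $11,718.00
Motion practice: 78.4 × $525 = $41,160.00
Court appearance: 134.5 × $445 = $59,852.50
Document review: 57.9 × $210 = $12,159.00
Client communication: 84.2 × $210 = $17,682.00
Subtotal: $142,571.50
Less 10.5% discount: −$14,970.01
Total: $142,571.50 − $14,970.01 = $127,601.49

$127,601.49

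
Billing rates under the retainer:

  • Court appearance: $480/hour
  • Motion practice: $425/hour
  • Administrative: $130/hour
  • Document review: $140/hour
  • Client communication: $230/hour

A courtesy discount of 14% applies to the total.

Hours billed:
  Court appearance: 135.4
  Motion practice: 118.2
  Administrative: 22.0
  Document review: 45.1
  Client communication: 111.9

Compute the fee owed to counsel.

Court appearance: 135.4 × $480 = $64,992.00
Motion practice: 118.2 × $425 = $50,235.00
Administrative: 22.0 × $130 = $2,860.00
Document review: 45.1 × $140 = $6,314.00
Client communication: 111.9 × $230 = $25,737.00
Subtotal: $150,138.00
Less 14% discount: −$21,019.32
Total: $150,138.00 − $21,019.32 = $129,118.68

$129,118.68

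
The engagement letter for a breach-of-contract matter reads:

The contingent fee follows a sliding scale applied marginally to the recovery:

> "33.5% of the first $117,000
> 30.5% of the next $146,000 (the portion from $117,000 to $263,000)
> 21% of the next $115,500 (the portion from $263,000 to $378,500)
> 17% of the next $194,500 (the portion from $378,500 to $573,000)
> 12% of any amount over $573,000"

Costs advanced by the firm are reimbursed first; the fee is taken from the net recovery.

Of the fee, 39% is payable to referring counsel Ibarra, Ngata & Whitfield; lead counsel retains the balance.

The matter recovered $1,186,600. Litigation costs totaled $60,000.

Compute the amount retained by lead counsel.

$126,560.97

Fee base (net of costs): $1,186,600 − $60,000 = $1,126,600
First $117,000 at 33.5% = $39,195.00
Next $146,000 at 30.5% = $44,530.00
Next $115,500 at 21% = $24,255.00
Next $194,500 at 17% = $33,065.00
Remaining $553,600 at 12% = $66,432.00
Fee: $39,195.00 + $44,530.00 + $24,255.00 + $33,065.00 + $66,432.00 = $207,477.00
Referral share: 39% of $207,477.00 = $80,916.03; lead counsel retains $207,477.00 − $80,916.03 = $126,560.97.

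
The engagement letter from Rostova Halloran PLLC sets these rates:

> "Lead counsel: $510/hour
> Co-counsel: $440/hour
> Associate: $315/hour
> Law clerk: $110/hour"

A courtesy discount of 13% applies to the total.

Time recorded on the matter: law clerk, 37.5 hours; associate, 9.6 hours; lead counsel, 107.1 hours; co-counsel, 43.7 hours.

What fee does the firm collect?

Lead counsel: 107.1 × $510 = $54,621.00
Co-counsel: 43.7 × $440 = $19,228.00
Associate: 9.6 × $315 = $3,024.00
Law clerk: 37.5 × $110 = $4,125.00
Subtotal: $80,998.00
Less 13% discount: −$10,529.74
Total: $80,998.00 − $10,529.74 = $70,468.26

$70,468.26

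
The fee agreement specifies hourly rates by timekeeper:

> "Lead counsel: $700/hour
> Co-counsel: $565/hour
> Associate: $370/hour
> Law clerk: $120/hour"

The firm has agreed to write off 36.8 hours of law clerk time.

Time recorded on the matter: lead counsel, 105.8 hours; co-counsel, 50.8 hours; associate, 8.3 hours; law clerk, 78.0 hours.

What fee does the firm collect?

Lead counsel: 105.8 × $700 = $74,060.00
Co-counsel: 50.8 × $565 = $28,702.00
Associate: 8.3 × $370 = $3,071.00
Law clerk: 78.0 × $120 = $9,360.00
Subtotal: $115,193.00
Write-off: 36.8 × $120 = $4,416.00
Total: $115,193.00 − $4,416.00 = $110,777.00

$110,777.00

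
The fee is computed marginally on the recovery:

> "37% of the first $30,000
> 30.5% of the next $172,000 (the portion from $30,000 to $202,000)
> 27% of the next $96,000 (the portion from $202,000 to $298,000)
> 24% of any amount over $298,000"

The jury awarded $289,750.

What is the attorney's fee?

$87,252.50

First $30,000 at 37% = $11,100.00
Next $172,000 at 30.5% = $52,460.00
Remaining $87,750 at 27% = $23,692.50
Fee: $11,100.00 + $52,460.00 + $23,692.50 = $87,252.50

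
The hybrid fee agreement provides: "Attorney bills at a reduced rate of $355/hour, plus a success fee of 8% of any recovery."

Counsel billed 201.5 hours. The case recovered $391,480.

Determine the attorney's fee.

$102,850.90

Hourly: 201.5 × $355 = $71,532.50
Success fee: 8% of $391,480 = $31,318.40
Total: $71,532.50 + $31,318.40 = $102,850.90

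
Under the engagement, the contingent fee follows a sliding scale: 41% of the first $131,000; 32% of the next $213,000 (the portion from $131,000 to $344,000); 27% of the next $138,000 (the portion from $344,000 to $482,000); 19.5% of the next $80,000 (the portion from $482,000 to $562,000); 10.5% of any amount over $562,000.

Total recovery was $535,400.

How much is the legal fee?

First $131,000 at 41% = $53,710.00
Next $213,000 at 32% = $68,160.00
Next $138,000 at 27% = $37,260.00
Remaining $53,400 at 19.5% = $10,413.00
Fee: $53,710.00 + $68,160.00 + $37,260.00 + $10,413.00 = $169,543.00

$169,543.00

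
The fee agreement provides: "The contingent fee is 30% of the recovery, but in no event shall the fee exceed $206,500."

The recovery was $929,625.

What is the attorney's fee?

$206,500.00

30% of $929,625 = $278,887.50
That exceeds the $206,500 cap, so the fee is capped at $206,500.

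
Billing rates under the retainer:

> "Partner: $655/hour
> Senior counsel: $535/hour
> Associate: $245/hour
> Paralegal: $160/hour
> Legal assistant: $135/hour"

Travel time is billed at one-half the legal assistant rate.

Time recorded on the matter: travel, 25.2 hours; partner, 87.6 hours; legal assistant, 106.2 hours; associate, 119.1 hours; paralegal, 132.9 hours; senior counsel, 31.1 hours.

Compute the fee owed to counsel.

$140,498.00

Partner: 87.6 × $655 = $57,378.00
Senior counsel: 31.1 × $535 = $16,638.50
Associate: 119.1 × $245 = $29,179.50
Paralegal: 132.9 × $160 = $21,264.00
Legal assistant: 106.2 × $135 = $14,337.00
Subtotal: $57,378.00 + $16,638.50 + $29,179.50 + $21,264.00 + $14,337.00 = $138,797.00
Travel: 25.2 × ($135 ÷ 2) = 25.2 × $67.50 = $1,701.00
Total: $138,797.00 + $1,701.00 = $140,498.00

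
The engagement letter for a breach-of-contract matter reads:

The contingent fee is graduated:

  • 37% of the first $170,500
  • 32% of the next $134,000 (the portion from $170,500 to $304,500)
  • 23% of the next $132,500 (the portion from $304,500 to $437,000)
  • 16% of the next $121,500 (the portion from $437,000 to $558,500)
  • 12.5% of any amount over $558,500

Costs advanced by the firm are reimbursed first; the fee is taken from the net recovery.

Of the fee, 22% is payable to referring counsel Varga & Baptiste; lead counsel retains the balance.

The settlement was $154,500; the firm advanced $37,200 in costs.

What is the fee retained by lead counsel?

Fee base (net of costs): $154,500 − $37,200 = $117,300
First $117,300 at 37% = $43,401.00
Referral share: 22% of $43,401.00 = $9,548.22; lead counsel retains $43,401.00 − $9,548.22 = $33,852.78.

$33,852.78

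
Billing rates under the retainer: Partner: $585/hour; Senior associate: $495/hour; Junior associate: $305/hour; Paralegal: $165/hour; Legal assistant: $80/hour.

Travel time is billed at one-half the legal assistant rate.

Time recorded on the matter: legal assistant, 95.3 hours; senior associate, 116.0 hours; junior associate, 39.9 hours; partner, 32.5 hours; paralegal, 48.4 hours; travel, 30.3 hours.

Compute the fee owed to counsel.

$105,424.00

Partner: 32.5 × $585 = $19,012.50
Senior associate: 116.0 × $495 = $57,420.00
Junior associate: 39.9 × $305 = $12,169.50
Paralegal: 48.4 × $165 = $7,986.00
Legal assistant: 95.3 × $80 = $7,624.00
Subtotal: $19,012.50 + $57,420.00 + $12,169.50 + $7,986.00 + $7,624.00 = $104,212.00
Travel: 30.3 × ($80 ÷ 2) = 30.3 × $40.00 = $1,212.00
Total: $104,212.00 + $1,212.00 = $105,424.00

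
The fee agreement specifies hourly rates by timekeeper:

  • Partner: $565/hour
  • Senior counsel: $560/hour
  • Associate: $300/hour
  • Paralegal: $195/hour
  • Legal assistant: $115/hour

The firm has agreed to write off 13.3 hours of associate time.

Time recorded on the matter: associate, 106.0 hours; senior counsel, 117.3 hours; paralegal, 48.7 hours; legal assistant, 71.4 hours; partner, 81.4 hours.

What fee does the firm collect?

Partner: 81.4 × $565 = $45,991.00
Senior counsel: 117.3 × $560 = $65,688.00
Associate: 106.0 × $300 = $31,800.00
Paralegal: 48.7 × $195 = $9,496.50
Legal assistant: 71.4 × $115 = $8,211.00
Subtotal: $161,186.50
Write-off: 13.3 × $300 = $3,990.00
Total: $161,186.50 − $3,990.00 = $157,196.50

$157,196.50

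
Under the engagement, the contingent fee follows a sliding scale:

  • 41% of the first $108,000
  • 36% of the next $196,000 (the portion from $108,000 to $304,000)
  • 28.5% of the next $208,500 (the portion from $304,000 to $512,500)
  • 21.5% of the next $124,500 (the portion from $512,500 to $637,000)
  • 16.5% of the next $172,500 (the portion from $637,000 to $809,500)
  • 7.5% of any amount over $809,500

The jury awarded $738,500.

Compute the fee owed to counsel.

First $108,000 at 41% = $44,280.00
Next $196,000 at 36% = $70,560.00
Next $208,500 at 28.5% = $59,422.50
Next $124,500 at 21.5% = $26,767.50
Remaining $101,500 at 16.5% = $16,747.50
Fee: $44,280.00 + $70,560.00 + $59,422.50 + $26,767.50 + $16,747.50 = $217,777.50

$217,777.50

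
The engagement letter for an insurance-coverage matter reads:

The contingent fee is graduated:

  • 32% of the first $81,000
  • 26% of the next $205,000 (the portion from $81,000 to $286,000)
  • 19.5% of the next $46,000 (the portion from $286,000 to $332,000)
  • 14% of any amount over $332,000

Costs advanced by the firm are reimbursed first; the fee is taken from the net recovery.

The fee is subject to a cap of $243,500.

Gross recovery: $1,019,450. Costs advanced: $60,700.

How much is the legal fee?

Fee base (net of costs): $1,019,450 − $60,700 = $958,750
First $81,000 at 32% = $25,920.00
Next $205,000 at 26% = $53,300.00
Next $46,000 at 19.5% = $8,970.00
Remaining $626,750 at 14% = $87,745.00
Fee: $25,920.00 + $53,300.00 + $8,970.00 + $87,745.00 = $175,935.00
$175,935.00 is under the $243,500 cap.

$175,935.00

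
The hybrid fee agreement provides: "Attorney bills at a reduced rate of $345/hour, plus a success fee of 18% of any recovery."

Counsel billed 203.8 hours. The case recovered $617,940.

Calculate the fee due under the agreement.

$181,540.20

Hourly: 203.8 × $345 = $70,311.00
Success fee: 18% of $617,940 = $111,229.20
Total: $70,311.00 + $111,229.20 = $181,540.20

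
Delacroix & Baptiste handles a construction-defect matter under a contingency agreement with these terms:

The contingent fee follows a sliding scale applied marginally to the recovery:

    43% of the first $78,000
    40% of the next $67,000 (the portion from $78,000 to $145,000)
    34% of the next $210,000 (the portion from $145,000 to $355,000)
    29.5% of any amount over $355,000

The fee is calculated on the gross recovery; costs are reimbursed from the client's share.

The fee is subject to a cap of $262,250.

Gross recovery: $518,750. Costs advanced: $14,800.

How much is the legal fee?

Fee base is the gross recovery, $518,750; costs are reimbursed separately.
First $78,000 at 43% = $33,540.00
Next $67,000 at 40% = $26,800.00
Next $210,000 at 34% = $71,400.00
Remaining $163,750 at 29.5% = $48,306.25
Fee: $33,540.00 + $26,800.00 + $71,400.00 + $48,306.25 = $180,046.25
$180,046.25 is under the $262,250 cap.

$180,046.25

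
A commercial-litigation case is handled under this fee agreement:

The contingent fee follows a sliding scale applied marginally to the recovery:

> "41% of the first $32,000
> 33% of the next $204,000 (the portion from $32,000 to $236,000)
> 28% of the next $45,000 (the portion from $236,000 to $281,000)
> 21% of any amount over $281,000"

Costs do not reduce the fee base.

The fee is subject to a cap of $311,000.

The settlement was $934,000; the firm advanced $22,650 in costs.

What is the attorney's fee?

Fee base is the gross recovery, $934,000; costs are reimbursed separately.
First $32,000 at 41% = $13,120.00
Next $204,000 at 33% = $67,320.00
Next $45,000 at 28% = $12,600.00
Remaining $653,000 at 21% = $137,130.00
Fee: $13,120.00 + $67,320.00 + $12,600.00 + $137,130.00 = $230,170.00
$230,170.00 is under the $311,000 cap.

$230,170.00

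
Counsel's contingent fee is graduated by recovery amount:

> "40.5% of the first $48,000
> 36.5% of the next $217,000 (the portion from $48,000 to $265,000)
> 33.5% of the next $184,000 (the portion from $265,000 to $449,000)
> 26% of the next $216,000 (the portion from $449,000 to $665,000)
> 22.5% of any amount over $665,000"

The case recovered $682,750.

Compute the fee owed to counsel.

First $48,000 at 40.5% = $19,440.00
Next $217,000 at 36.5% = $79,205.00
Next $184,000 at 33.5% = $61,640.00
Next $216,000 at 26% = $56,160.00
Remaining $17,750 at 22.5% = $3,993.75
Fee: $19,440.00 + $79,205.00 + $61,640.00 + $56,160.00 + $3,993.75 = $220,438.75

$220,438.75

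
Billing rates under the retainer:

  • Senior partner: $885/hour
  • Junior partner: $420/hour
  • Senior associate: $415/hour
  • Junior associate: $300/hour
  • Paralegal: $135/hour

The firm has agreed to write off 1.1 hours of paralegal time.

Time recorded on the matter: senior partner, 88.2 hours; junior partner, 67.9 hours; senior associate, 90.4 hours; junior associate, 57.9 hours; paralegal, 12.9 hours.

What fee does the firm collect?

Senior partner: 88.2 × $885 = $78,057.00
Junior partner: 67.9 × $420 = $28,518.00
Senior associate: 90.4 × $415 = $37,516.00
Junior associate: 57.9 × $300 = $17,370.00
Paralegal: 12.9 × $135 = $1,741.50
Subtotal: $163,202.50
Write-off: 1.1 × $135 = $148.50
Total: $163,202.50 − $148.50 = $163,054.00

$163,054.00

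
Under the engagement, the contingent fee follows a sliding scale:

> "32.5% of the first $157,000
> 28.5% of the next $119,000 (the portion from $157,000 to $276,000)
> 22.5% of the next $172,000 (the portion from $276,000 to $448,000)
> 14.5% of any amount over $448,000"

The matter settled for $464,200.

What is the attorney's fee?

First $157,000 at 32.5% = $51,025.00
Next $119,000 at 28.5% = $33,915.00
Next $172,000 at 22.5% = $38,700.00
Remaining $16,200 at 14.5% = $2,349.00
Fee: $51,025.00 + $33,915.00 + $38,700.00 + $2,349.00 = $125,989.00

$125,989.00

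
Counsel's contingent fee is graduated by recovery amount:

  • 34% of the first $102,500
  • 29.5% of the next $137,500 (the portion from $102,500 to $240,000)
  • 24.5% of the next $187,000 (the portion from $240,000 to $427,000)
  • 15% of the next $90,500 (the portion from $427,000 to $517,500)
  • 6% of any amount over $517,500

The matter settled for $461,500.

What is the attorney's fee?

$126,402.50

First $102,500 at 34% = $34,850.00
Next $137,500 at 29.5% = $40,562.50
Next $187,000 at 24.5% = $45,815.00
Remaining $34,500 at 15% = $5,175.00
Fee: $34,850.00 + $40,562.50 + $45,815.00 + $5,175.00 = $126,402.50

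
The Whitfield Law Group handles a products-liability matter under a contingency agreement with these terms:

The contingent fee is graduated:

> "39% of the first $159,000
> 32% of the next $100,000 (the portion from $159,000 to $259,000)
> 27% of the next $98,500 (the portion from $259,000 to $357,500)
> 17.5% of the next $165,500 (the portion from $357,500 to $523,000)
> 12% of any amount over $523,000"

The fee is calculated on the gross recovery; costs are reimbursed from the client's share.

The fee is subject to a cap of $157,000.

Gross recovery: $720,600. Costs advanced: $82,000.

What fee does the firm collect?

$157,000.00

Fee base is the gross recovery, $720,600; costs are reimbursed separately.
First $159,000 at 39% = $62,010.00
Next $100,000 at 32% = $32,000.00
Next $98,500 at 27% = $26,595.00
Next $165,500 at 17.5% = $28,962.50
Remaining $197,600 at 12% = $23,712.00
Fee: $62,010.00 + $32,000.00 + $26,595.00 + $28,962.50 + $23,712.00 = $173,279.50
$173,279.50 exceeds the $157,000 cap, so the fee is capped at $157,000.00.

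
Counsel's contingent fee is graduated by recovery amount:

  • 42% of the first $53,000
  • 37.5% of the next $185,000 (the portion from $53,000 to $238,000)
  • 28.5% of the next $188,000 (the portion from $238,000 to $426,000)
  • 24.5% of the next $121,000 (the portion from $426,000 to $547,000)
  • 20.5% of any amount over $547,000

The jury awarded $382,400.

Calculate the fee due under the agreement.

First $53,000 at 42% = $22,260.00
Next $185,000 at 37.5% = $69,375.00
Remaining $144,400 at 28.5% = $41,154.00
Fee: $22,260.00 + $69,375.00 + $41,154.00 = $132,789.00

$132,789.00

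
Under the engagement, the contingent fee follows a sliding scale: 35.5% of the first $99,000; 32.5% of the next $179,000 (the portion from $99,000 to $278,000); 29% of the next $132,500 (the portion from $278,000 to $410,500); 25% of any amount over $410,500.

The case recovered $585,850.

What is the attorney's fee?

First $99,000 at 35.5% = $35,145.00
Next $179,000 at 32.5% = $58,175.00
Next $132,500 at 29% = $38,425.00
Remaining $175,350 at 25% = $43,837.50
Fee: $35,145.00 + $58,175.00 + $38,425.00 + $43,837.50 = $175,582.50

$175,582.50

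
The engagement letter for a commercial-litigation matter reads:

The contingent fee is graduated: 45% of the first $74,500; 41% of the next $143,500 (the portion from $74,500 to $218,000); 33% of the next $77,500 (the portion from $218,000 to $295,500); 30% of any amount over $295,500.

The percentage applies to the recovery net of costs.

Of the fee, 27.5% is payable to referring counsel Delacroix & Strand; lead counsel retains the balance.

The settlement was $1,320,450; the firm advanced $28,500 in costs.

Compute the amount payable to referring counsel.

Fee base (net of costs): $1,320,450 − $28,500 = $1,291,950
First $74,500 at 45% = $33,525.00
Next $143,500 at 41% = $58,835.00
Next $77,500 at 33% = $25,575.00
Remaining $996,450 at 30% = $298,935.00
Fee: $33,525.00 + $58,835.00 + $25,575.00 + $298,935.00 = $416,870.00
Referral share: 27.5% of $416,870.00 = $114,639.25; lead counsel retains $416,870.00 − $114,639.25 = $302,230.75.

$114,639.25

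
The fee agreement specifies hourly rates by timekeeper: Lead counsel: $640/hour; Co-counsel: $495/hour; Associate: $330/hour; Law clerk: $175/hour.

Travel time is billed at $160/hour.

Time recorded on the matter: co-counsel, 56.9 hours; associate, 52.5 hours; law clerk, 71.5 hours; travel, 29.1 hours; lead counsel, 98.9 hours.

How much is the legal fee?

Lead counsel: 98.9 × $640 = $63,296.00
Co-counsel: 56.9 × $495 = $28,165.50
Associate: 52.5 × $330 = $17,325.00
Law clerk: 71.5 × $175 = $12,512.50
Subtotal: $63,296.00 + $28,165.50 + $17,325.00 + $12,512.50 = $121,299.00
Travel: 29.1 × $160 = $4,656.00
Total: $121,299.00 + $4,656.00 = $125,955.00

$125,955.00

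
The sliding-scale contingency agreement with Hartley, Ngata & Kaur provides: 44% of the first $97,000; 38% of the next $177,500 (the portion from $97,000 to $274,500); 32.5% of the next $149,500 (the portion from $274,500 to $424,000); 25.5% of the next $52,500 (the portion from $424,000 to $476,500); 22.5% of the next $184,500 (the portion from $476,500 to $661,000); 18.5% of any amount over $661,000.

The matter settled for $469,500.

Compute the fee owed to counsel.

First $97,000 at 44% = $42,680.00
Next $177,500 at 38% = $67,450.00
Next $149,500 at 32.5% = $48,587.50
Remaining $45,500 at 25.5% = $11,602.50
Fee: $42,680.00 + $67,450.00 + $48,587.50 + $11,602.50 = $170,320.00

$170,320.00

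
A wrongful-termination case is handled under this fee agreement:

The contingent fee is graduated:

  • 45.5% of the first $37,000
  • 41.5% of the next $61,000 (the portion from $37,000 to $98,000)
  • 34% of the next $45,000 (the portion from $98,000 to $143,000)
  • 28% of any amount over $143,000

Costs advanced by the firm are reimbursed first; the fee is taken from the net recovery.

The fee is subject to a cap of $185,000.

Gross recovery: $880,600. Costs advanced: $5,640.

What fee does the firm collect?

Fee base (net of costs): $880,600 − $5,640 = $874,960
First $37,000 at 45.5% = $16,835.00
Next $61,000 at 41.5% = $25,315.00
Next $45,000 at 34% = $15,300.00
Remaining $731,960 at 28% = $204,948.80
Fee: $16,835.00 + $25,315.00 + $15,300.00 + $204,948.80 = $262,398.80
$262,398.80 exceeds the $185,000 cap, so the fee is capped at $185,000.00.

$185,000.00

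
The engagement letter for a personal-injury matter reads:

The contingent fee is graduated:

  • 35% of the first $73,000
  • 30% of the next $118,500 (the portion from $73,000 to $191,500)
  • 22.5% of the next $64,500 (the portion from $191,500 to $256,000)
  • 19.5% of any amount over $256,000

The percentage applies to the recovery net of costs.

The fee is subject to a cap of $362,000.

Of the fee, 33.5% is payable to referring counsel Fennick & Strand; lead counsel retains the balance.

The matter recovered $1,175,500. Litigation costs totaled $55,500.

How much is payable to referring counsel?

$81,770.99

Fee base (net of costs): $1,175,500 − $55,500 = $1,120,000
First $73,000 at 35% = $25,550.00
Next $118,500 at 30% = $35,550.00
Next $64,500 at 22.5% = $14,512.50
Remaining $864,000 at 19.5% = $168,480.00
Fee: $25,550.00 + $35,550.00 + $14,512.50 + $168,480.00 = $244,092.50
$244,092.50 is under the $362,000 cap.
Referral share: 33.5% of $244,092.50 = $81,770.99; lead counsel retains $244,092.50 − $81,770.99 = $162,321.51.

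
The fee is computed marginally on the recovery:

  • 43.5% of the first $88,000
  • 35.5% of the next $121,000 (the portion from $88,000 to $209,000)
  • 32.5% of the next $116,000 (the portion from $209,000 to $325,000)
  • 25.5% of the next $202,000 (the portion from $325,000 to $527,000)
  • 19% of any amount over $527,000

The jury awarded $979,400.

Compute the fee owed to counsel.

First $88,000 at 43.5% = $38,280.00
Next $121,000 at 35.5% = $42,955.00
Next $116,000 at 32.5% = $37,700.00
Next $202,000 at 25.5% = $51,510.00
Remaining $452,400 at 19% = $85,956.00
Fee: $38,280.00 + $42,955.00 + $37,700.00 + $51,510.00 + $85,956.00 = $256,401.00

$256,401.00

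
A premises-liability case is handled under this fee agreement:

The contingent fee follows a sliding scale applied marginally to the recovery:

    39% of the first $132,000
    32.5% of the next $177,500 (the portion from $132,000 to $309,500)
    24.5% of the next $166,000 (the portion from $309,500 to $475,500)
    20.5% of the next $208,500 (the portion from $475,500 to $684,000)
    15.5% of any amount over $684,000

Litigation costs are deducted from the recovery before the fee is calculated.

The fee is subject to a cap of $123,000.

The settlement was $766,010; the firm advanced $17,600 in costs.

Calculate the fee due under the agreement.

$123,000.00

Fee base (net of costs): $766,010 − $17,600 = $748,410
First $132,000 at 39% = $51,480.00
Next $177,500 at 32.5% = $57,687.50
Next $166,000 at 24.5% = $40,670.00
Next $208,500 at 20.5% = $42,742.50
Remaining $64,410 at 15.5% = $9,983.55
Fee: $51,480.00 + $57,687.50 + $40,670.00 + $42,742.50 + $9,983.55 = $202,563.55
$202,563.55 exceeds the $123,000 cap, so the fee is capped at $123,000.00.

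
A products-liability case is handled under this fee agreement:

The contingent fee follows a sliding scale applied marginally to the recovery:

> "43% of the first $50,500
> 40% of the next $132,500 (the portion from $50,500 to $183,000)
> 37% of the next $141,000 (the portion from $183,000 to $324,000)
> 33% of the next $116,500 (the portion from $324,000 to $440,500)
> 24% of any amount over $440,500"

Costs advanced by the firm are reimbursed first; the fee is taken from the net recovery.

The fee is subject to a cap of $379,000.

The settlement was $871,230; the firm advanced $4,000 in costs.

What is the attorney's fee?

$267,745.20

Fee base (net of costs): $871,230 − $4,000 = $867,230
First $50,500 at 43% = $21,715.00
Next $132,500 at 40% = $53,000.00
Next $141,000 at 37% = $52,170.00
Next $116,500 at 33% = $38,445.00
Remaining $426,730 at 24% = $102,415.20
Fee: $21,715.00 + $53,000.00 + $52,170.00 + $38,445.00 + $102,415.20 = $267,745.20
$267,745.20 is under the $379,000 cap.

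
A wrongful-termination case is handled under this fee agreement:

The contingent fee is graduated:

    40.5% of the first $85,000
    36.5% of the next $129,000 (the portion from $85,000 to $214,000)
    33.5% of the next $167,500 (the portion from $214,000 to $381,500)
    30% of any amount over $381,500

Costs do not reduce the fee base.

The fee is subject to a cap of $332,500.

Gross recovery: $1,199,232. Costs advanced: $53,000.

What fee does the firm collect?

Fee base is the gross recovery, $1,199,232; costs are reimbursed separately.
First $85,000 at 40.5% = $34,425.00
Next $129,000 at 36.5% = $47,085.00
Next $167,500 at 33.5% = $56,112.50
Remaining $817,732 at 30% = $245,319.60
Fee: $34,425.00 + $47,085.00 + $56,112.50 + $245,319.60 = $382,942.10
$382,942.10 exceeds the $332,500 cap, so the fee is capped at $332,500.00.

$332,500.00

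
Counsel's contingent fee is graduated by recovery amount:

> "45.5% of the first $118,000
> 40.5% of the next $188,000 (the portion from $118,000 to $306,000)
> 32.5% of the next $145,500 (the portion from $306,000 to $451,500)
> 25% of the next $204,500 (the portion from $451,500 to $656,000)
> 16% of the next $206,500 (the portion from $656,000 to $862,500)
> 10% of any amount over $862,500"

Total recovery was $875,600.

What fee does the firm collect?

First $118,000 at 45.5% = $53,690.00
Next $188,000 at 40.5% = $76,140.00
Next $145,500 at 32.5% = $47,287.50
Next $204,500 at 25% = $51,125.00
Next $206,500 at 16% = $33,040.00
Remaining $13,100 at 10% = $1,310.00
Fee: $53,690.00 + $76,140.00 + $47,287.50 + $51,125.00 + $33,040.00 + $1,310.00 = $262,592.50

$262,592.50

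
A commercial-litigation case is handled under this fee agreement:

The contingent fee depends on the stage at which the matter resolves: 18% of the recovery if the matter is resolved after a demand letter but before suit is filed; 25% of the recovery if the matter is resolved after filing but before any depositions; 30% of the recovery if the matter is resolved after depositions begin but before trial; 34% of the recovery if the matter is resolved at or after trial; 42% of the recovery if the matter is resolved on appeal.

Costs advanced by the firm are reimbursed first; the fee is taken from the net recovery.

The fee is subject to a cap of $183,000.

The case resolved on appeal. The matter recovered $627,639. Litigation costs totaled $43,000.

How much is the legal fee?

Fee base (net of costs): $627,639 − $43,000 = $584,639
The matter resolved on appeal, so the 42% rate applies.
$584,639 × 42% = $245,548.38
$245,548.38 exceeds the $183,000 cap, so the fee is capped at $183,000.00.

$183,000.00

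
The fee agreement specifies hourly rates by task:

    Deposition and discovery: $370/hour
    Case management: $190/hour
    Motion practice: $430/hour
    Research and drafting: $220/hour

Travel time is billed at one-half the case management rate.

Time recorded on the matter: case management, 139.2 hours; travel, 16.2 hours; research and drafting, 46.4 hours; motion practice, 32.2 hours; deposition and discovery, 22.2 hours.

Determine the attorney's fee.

Deposition and discovery: 22.2 × $370 = $8,214.00
Case management: 139.2 × $190 = $26,448.00
Motion practice: 32.2 × $430 = $13,846.00
Research and drafting: 46.4 × $220 = $10,208.00
Subtotal: $8,214.00 + $26,448.00 + $13,846.00 + $10,208.00 = $58,716.00
Travel: 16.2 × ($190 ÷ 2) = 16.2 × $95.00 = $1,539.00
Total: $58,716.00 + $1,539.00 = $60,255.00

$60,255.00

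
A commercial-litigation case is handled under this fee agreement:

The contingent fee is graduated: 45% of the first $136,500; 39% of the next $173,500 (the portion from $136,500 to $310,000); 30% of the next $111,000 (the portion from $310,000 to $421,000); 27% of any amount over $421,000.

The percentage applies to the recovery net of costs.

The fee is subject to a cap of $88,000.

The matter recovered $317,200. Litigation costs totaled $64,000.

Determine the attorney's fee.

Fee base (net of costs): $317,200 − $64,000 = $253,200
First $136,500 at 45% = $61,425.00
Remaining $116,700 at 39% = $45,513.00
Fee: $61,425.00 + $45,513.00 = $106,938.00
$106,938.00 exceeds the $88,000 cap, so the fee is capped at $88,000.00.

$88,000.00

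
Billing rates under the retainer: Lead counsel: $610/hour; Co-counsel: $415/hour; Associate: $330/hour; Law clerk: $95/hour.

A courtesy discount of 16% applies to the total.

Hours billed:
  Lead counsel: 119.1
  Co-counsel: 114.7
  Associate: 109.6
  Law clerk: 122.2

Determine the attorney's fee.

$141,143.94

Lead counsel: 119.1 × $610 = $72,651.00
Co-counsel: 114.7 × $415 = $47,600.50
Associate: 109.6 × $330 = $36,168.00
Law clerk: 122.2 × $95 = $11,609.00
Subtotal: $168,028.50
Less 16% discount: −$26,884.56
Total: $168,028.50 − $26,884.56 = $141,143.94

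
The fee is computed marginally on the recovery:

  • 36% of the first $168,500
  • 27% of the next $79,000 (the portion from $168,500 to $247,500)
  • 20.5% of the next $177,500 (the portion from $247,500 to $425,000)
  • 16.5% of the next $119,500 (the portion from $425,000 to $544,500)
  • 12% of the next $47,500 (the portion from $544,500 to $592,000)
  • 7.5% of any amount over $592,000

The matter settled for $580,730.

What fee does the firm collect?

$142,442.60

First $168,500 at 36% = $60,660.00
Next $79,000 at 27% = $21,330.00
Next $177,500 at 20.5% = $36,387.50
Next $119,500 at 16.5% = $19,717.50
Remaining $36,230 at 12% = $4,347.60
Fee: $60,660.00 + $21,330.00 + $36,387.50 + $19,717.50 + $4,347.60 = $142,442.60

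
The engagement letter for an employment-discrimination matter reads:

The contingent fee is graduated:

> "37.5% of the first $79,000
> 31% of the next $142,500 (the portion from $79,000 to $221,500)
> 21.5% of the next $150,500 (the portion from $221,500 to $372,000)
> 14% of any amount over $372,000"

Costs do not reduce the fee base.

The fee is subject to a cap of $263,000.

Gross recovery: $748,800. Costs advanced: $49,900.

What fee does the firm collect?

Fee base is the gross recovery, $748,800; costs are reimbursed separately.
First $79,000 at 37.5% = $29,625.00
Next $142,500 at 31% = $44,175.00
Next $150,500 at 21.5% = $32,357.50
Remaining $376,800 at 14% = $52,752.00
Fee: $29,625.00 + $44,175.00 + $32,357.50 + $52,752.00 = $158,909.50
$158,909.50 is under the $263,000 cap.

$158,909.50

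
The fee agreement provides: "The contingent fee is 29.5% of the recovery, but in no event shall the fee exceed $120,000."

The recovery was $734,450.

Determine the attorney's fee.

$120,000.00

29.5% of $734,450 = $216,662.75
That exceeds the $120,000 cap, so the fee is capped at $120,000.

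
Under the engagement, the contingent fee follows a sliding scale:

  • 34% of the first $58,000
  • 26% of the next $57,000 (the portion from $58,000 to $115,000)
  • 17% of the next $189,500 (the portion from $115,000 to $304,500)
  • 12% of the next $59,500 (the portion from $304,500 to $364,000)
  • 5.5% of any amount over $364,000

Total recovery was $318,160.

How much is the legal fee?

First $58,000 at 34% = $19,720.00
Next $57,000 at 26% = $14,820.00
Next $189,500 at 17% = $32,215.00
Remaining $13,660 at 12% = $1,639.20
Fee: $19,720.00 + $14,820.00 + $32,215.00 + $1,639.20 = $68,394.20

$68,394.20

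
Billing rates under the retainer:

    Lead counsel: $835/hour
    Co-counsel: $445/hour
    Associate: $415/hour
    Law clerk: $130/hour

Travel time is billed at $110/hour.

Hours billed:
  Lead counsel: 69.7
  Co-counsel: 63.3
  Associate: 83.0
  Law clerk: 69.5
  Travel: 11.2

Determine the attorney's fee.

$131,080.00

Lead counsel: 69.7 × $835 = $58,199.50
Co-counsel: 63.3 × $445 = $28,168.50
Associate: 83.0 × $415 = $34,445.00
Law clerk: 69.5 × $130 = $9,035.00
Subtotal: $58,199.50 + $28,168.50 + $34,445.00 + $9,035.00 = $129,848.00
Travel: 11.2 × $110 = $1,232.00
Total: $129,848.00 + $1,232.00 = $131,080.00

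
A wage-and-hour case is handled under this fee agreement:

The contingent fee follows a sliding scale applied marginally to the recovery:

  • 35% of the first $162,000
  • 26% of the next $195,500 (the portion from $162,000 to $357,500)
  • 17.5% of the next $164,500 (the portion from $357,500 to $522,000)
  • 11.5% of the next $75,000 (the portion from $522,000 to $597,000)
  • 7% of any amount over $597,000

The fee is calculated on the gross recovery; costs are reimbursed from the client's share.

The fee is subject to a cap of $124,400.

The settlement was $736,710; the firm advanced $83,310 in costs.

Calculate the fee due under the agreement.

$124,400.00

Fee base is the gross recovery, $736,710; costs are reimbursed separately.
First $162,000 at 35% = $56,700.00
Next $195,500 at 26% = $50,830.00
Next $164,500 at 17.5% = $28,787.50
Next $75,000 at 11.5% = $8,625.00
Remaining $139,710 at 7% = $9,779.70
Fee: $56,700.00 + $50,830.00 + $28,787.50 + $8,625.00 + $9,779.70 = $154,722.20
$154,722.20 exceeds the $124,400 cap, so the fee is capped at $124,400.00.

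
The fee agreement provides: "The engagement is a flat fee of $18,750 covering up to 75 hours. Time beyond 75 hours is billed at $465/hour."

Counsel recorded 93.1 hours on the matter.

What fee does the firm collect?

Flat fee: $18,750.00
Excess hours: 93.1 − 75 = 18.1
Overrun: 18.1 × $465 = $8,416.50
Total: $18,750.00 + $8,416.50 = $27,166.50

$27,166.50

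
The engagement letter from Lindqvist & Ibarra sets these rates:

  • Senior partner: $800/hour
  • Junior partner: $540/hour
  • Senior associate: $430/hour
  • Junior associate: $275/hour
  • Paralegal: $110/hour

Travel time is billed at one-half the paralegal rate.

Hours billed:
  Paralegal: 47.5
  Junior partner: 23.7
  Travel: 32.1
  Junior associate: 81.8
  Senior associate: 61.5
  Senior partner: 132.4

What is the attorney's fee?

Senior partner: 132.4 × $800 = $105,920.00
Junior partner: 23.7 × $540 = $12,798.00
Senior associate: 61.5 × $430 = $26,445.00
Junior associate: 81.8 × $275 = $22,495.00
Paralegal: 47.5 × $110 = $5,225.00
Subtotal: $105,920.00 + $12,798.00 + $26,445.00 + $22,495.00 + $5,225.00 = $172,883.00
Travel: 32.1 × ($110 ÷ 2) = 32.1 × $55.00 = $1,765.50
Total: $172,883.00 + $1,765.50 = $174,648.50

$174,648.50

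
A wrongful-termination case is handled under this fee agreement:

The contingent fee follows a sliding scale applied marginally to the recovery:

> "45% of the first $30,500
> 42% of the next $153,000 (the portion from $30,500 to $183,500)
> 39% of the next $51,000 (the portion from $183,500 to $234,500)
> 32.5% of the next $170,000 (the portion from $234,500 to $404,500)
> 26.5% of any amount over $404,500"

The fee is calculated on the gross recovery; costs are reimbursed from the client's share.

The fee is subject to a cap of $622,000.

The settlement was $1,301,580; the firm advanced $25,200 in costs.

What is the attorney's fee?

Fee base is the gross recovery, $1,301,580; costs are reimbursed separately.
First $30,500 at 45% = $13,725.00
Next $153,000 at 42% = $64,260.00
Next $51,000 at 39% = $19,890.00
Next $170,000 at 32.5% = $55,250.00
Remaining $897,080 at 26.5% = $237,726.20
Fee: $13,725.00 + $64,260.00 + $19,890.00 + $55,250.00 + $237,726.20 = $390,851.20
$390,851.20 is under the $622,000 cap.

$390,851.20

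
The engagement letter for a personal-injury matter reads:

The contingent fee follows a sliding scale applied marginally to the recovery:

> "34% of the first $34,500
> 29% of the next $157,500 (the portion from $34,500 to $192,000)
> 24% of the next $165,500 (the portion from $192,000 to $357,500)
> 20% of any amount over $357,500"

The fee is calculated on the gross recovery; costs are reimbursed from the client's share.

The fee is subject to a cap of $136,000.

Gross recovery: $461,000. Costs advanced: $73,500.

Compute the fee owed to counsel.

$117,825.00

Fee base is the gross recovery, $461,000; costs are reimbursed separately.
First $34,500 at 34% = $11,730.00
Next $157,500 at 29% = $45,675.00
Next $165,500 at 24% = $39,720.00
Remaining $103,500 at 20% = $20,700.00
Fee: $11,730.00 + $45,675.00 + $39,720.00 + $20,700.00 = $117,825.00
$117,825.00 is under the $136,000 cap.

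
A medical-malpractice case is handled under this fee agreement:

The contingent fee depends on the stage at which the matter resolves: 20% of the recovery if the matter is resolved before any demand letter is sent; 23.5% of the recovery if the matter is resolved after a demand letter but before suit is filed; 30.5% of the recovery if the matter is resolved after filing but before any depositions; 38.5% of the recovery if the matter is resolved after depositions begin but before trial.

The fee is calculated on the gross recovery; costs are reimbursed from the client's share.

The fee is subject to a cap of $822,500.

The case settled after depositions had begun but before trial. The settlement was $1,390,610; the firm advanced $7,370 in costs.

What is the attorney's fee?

Fee base is the gross recovery, $1,390,610; costs are reimbursed separately.
The matter settled after depositions had begun but before trial, so the 38.5% rate applies.
$1,390,610 × 38.5% = $535,384.85
$535,384.85 is under the $822,500 cap.

$535,384.85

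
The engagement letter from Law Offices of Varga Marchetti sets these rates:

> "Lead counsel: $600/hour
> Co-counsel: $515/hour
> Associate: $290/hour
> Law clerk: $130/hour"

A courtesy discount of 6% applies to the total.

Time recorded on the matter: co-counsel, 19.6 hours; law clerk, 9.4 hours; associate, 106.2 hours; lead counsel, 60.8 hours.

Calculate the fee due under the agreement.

Lead counsel: 60.8 × $600 = $36,480.00
Co-counsel: 19.6 × $515 = $10,094.00
Associate: 106.2 × $290 = $30,798.00
Law clerk: 9.4 × $130 = $1,222.00
Subtotal: $78,594.00
Less 6% discount: −$4,715.64
Total: $78,594.00 − $4,715.64 = $73,878.36

$73,878.36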